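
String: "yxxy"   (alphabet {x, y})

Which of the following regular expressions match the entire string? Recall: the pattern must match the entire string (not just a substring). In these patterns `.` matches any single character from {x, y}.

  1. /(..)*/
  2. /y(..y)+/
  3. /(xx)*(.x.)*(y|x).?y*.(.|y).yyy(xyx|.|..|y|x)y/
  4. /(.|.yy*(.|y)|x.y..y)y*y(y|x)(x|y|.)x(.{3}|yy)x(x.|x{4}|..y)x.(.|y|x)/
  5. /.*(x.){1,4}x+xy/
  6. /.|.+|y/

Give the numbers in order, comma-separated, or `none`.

1, 2, 6

1 → match
2 → match
3 → no match
4 → no match
5 → no match
6 → match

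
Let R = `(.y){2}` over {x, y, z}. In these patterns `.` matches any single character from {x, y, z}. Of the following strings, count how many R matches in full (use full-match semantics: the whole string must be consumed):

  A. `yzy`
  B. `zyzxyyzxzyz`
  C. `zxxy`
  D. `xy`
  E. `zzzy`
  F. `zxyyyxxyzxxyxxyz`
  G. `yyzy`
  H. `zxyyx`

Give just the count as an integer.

1

A → no match
B → no match — must end with `y`
C → no match
D → no match
E → no match
F → no match — must end with `y`
G → match
H → no match — must end with `y`
Total matched: 1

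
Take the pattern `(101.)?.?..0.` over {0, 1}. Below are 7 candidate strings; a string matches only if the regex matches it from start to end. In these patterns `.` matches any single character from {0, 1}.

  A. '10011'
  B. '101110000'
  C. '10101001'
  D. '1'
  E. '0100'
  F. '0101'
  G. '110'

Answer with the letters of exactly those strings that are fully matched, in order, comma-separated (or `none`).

B, C, E, F

A → no match
B → match
C → match
D → no match
E → match
F → match
G → no match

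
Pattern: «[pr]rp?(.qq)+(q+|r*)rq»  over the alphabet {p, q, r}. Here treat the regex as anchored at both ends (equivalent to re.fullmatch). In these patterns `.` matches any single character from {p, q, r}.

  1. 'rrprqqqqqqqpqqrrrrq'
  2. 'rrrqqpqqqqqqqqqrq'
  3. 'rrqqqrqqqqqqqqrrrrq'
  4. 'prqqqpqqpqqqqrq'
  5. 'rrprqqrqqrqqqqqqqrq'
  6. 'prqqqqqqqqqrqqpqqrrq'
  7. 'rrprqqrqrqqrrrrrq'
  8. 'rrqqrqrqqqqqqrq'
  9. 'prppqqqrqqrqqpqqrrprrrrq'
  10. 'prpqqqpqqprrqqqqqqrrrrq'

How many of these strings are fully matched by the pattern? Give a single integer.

5

1 → no match
2 → match
3 → match
4 → match
5 → match
6 → match
7 → no match
8 → no match
9 → no match
10 → no match
Total matched: 5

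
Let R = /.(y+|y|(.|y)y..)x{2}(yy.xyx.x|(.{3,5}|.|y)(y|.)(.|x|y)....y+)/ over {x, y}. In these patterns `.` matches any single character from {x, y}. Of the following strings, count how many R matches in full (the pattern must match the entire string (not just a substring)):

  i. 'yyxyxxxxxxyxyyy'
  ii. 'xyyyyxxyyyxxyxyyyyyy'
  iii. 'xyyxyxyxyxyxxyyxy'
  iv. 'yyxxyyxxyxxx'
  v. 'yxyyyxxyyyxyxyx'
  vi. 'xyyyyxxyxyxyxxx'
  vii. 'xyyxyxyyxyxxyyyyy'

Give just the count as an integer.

i → no match
ii → match
iii → no match
iv → match
v → match
vi → no match
vii → no match
Total matched: 3

3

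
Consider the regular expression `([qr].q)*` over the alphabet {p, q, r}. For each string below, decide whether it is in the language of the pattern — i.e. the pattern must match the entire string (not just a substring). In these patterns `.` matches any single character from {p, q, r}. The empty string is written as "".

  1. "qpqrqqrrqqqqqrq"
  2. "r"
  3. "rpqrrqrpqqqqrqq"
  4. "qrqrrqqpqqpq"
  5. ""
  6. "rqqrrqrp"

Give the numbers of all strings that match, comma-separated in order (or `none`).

1 → match
2 → no match
3 → match
4 → match
5 → match
6 → no match

1, 3, 4, 5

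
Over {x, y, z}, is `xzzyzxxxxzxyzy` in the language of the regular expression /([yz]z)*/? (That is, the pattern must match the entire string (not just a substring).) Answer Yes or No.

No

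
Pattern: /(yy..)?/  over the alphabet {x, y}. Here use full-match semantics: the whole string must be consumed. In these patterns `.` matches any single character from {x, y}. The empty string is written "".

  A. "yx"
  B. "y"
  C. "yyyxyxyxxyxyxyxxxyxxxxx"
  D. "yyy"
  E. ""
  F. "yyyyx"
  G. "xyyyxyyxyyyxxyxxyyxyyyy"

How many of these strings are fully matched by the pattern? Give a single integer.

1

A. "yx" → no match
B. "y" → no match
C → no match
D. "yyy" → no match
E. "" → match
F. "yyyyx" → no match
G → no match
Total matched: 1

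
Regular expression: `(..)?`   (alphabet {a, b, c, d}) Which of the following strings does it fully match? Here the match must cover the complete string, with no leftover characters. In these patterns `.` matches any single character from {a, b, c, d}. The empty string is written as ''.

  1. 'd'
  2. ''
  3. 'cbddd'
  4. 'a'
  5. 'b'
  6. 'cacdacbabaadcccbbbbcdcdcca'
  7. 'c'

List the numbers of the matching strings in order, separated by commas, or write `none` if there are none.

1 → no match
2 → match
3 → no match
4 → no match
5 → no match
6 → no match
7 → no match

2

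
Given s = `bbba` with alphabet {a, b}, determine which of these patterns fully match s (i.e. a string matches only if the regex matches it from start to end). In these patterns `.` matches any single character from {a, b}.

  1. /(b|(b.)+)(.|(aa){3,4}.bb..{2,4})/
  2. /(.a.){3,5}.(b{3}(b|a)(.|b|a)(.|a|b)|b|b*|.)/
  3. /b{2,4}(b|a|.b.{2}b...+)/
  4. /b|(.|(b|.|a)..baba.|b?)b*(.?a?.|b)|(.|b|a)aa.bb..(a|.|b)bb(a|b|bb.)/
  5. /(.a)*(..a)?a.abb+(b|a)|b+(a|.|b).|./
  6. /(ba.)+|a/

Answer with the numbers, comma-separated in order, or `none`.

1 → no match
2 → no match
3 → match
4 → match
5 → match
6 → no match

3, 4, 5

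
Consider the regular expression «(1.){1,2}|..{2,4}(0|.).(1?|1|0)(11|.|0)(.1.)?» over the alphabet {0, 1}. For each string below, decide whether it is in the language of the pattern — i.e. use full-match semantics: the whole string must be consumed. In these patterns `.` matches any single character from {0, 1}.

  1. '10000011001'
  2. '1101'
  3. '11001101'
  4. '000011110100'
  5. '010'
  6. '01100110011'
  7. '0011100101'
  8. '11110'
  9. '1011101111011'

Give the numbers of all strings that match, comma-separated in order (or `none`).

1 → no match
2 → no match
3 → match
4 → no match
5 → no match
6 → match
7 → no match
8 → no match
9 → match

3, 6, 9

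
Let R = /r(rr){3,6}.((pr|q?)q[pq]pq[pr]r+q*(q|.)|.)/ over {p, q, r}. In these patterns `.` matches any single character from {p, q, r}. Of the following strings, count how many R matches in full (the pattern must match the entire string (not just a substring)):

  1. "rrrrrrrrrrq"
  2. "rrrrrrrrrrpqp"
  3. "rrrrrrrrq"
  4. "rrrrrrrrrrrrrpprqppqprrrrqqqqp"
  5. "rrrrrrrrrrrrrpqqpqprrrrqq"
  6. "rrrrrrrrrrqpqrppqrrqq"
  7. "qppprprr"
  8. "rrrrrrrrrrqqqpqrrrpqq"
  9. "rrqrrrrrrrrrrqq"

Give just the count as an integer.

4

1 → match
2 → no match
3 → match
4 → match
5 → match
6 → no match
7 → no match — must start with "rrr"
8 → no match
9 → no match — must start with "rrr"
Total matched: 4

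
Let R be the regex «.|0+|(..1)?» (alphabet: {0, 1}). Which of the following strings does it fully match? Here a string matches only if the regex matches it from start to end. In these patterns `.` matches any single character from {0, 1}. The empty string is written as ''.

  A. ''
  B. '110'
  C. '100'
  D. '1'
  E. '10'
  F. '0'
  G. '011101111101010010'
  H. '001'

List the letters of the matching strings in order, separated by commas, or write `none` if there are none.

A, D, F, H

A → match
B → no match
C → no match
D → match
E → no match
F → match
G → no match
H → match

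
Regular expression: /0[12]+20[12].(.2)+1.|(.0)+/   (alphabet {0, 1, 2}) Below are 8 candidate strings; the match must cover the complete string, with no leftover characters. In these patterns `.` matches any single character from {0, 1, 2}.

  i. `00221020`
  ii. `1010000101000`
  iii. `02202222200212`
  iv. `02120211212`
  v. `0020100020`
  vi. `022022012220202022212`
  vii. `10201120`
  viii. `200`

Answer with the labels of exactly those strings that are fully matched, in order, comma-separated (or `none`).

iv, v

i → no match
ii → no match
iii → no match
iv → match
v → match
vi → no match
vii → no match
viii → no match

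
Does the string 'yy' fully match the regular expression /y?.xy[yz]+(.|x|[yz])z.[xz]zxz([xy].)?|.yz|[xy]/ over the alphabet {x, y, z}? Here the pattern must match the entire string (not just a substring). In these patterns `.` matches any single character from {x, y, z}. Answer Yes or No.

No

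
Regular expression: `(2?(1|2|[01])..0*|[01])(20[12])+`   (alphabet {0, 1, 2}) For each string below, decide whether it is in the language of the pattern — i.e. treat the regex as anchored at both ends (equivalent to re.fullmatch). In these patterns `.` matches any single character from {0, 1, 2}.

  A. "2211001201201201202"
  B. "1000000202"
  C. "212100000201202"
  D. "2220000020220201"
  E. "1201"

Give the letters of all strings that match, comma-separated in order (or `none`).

B, C, E

A → no match
B → match
C → match
D → no match
E → match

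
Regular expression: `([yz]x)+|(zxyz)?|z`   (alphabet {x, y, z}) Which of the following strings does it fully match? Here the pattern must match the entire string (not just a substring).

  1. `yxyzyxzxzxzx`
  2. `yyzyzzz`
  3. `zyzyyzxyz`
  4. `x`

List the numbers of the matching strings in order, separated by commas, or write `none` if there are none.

1 → no match
2 → no match
3 → no match
4 → no match

none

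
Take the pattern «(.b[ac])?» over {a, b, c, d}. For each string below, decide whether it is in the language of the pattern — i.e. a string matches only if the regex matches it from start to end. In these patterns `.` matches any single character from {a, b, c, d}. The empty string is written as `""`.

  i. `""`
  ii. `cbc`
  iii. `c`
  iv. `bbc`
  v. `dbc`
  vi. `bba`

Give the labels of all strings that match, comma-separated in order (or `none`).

i → match
ii → match
iii → no match
iv → match
v → match
vi → match

i, ii, iv, v, vi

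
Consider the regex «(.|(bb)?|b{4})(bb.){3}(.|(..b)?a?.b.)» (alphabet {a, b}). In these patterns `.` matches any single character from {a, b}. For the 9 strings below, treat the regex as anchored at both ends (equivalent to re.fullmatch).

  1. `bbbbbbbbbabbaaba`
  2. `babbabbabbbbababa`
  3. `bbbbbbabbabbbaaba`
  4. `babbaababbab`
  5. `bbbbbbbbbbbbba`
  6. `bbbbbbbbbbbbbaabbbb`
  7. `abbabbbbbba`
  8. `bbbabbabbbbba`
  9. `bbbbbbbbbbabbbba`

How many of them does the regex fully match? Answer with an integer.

7

1 → match
2 → no match
3 → match
4. `babbaababbab` → no match
5 → match
6 → match
7. `abbabbbbbba` → match
8 → match
9 → match
Total matched: 7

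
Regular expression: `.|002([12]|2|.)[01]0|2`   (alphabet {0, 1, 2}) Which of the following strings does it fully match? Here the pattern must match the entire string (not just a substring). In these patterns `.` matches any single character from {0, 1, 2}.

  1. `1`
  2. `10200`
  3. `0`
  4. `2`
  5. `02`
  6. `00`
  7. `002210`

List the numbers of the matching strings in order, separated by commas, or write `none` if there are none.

1, 3, 4, 7

1 → match
2 → no match
3 → match
4 → match
5 → no match
6 → no match
7 → match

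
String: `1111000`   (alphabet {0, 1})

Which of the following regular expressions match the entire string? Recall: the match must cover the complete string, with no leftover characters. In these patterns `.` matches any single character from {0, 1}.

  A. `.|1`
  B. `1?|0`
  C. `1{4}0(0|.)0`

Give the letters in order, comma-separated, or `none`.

A → no match
B → no match
C → match

C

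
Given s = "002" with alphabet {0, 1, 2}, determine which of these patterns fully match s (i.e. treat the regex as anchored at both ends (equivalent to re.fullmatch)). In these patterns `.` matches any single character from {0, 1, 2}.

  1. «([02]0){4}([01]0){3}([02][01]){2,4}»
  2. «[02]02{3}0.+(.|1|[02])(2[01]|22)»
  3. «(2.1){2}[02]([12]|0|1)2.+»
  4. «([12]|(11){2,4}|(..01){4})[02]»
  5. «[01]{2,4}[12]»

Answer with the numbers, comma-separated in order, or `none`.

5

1 → no match
2 → no match
3 → no match — must start with "2"
4 → no match
5 → match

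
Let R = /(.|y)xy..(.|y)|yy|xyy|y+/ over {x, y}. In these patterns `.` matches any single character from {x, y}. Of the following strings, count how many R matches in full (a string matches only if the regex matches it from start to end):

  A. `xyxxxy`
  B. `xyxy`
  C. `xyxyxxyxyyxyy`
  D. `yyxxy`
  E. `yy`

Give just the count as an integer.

A → no match
B → no match
C → no match
D → no match
E → match
Total matched: 1

1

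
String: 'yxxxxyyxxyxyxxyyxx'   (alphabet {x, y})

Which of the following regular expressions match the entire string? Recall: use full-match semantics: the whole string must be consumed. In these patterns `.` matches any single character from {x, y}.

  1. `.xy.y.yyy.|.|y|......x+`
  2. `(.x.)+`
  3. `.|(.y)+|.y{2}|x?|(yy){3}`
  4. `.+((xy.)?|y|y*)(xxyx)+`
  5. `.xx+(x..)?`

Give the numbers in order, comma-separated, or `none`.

1 → no match
2 → match
3 → no match
4 → no match — must end with 'xxyx'
5 → no match

2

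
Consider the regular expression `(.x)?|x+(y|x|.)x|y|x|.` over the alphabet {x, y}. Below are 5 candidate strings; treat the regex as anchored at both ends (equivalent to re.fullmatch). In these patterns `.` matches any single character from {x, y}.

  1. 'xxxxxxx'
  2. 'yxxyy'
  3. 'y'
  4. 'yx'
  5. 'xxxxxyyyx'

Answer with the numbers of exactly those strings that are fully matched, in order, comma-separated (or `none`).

1. 'xxxxxxx' → match
2. 'yxxyy' → no match
3. 'y' → match
4. 'yx' → match
5. 'xxxxxyyyx' → no match

1, 3, 4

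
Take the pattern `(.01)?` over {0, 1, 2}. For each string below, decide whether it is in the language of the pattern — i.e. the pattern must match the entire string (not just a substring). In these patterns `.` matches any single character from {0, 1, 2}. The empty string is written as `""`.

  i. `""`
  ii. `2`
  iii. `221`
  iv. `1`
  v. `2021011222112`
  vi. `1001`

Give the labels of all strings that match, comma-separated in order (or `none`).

i → match
ii → no match
iii → no match
iv → no match
v → no match
vi → no match

i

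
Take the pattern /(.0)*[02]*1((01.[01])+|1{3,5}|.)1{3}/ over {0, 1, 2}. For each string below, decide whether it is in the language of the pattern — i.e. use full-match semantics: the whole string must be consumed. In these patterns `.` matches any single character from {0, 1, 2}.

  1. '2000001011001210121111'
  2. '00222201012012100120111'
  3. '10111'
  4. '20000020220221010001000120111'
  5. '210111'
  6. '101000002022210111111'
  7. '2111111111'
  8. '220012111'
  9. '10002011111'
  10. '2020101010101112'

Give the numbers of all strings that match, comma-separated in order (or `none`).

1, 3, 4, 5, 6, 7, 8, 9

1 → match
2 → no match
3 → match
4 → match
5 → match
6 → match
7 → match
8 → match
9 → match
10 → no match — must end with '1'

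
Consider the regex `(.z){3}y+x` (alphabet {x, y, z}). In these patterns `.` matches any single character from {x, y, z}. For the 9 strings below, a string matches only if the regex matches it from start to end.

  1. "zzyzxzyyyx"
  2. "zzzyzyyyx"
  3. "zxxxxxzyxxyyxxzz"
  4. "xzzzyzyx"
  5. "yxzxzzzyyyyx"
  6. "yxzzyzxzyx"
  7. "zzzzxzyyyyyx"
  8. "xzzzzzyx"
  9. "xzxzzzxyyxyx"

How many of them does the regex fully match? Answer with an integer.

1. "zzyzxzyyyx" → match
2. "zzzyzyyyx" → no match
3 → no match — must end with "yx"
4. "xzzzyzyx" → match
5. "yxzxzzzyyyyx" → no match
6. "yxzzyzxzyx" → no match
7. "zzzzxzyyyyyx" → match
8. "xzzzzzyx" → match
9. "xzxzzzxyyxyx" → no match
Total matched: 4

4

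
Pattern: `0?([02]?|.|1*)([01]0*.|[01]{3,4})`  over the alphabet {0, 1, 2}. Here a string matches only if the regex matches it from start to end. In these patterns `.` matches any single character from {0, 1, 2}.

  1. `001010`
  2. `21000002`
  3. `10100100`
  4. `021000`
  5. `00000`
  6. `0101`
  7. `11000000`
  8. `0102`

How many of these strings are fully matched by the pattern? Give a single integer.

7

1 → match
2 → match
3 → no match
4 → match
5 → match
6 → match
7 → match
8 → match
Total matched: 7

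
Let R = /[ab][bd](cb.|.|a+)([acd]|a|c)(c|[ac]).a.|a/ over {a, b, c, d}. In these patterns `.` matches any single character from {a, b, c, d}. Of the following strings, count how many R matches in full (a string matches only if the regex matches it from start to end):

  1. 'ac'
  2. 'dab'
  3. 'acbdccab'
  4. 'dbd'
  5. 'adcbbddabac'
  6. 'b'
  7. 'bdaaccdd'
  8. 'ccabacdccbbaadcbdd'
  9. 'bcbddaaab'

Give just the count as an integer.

1 → no match
2 → no match
3 → no match
4 → no match
5 → no match
6 → no match
7 → no match
8 → no match
9 → no match
Total matched: 0

0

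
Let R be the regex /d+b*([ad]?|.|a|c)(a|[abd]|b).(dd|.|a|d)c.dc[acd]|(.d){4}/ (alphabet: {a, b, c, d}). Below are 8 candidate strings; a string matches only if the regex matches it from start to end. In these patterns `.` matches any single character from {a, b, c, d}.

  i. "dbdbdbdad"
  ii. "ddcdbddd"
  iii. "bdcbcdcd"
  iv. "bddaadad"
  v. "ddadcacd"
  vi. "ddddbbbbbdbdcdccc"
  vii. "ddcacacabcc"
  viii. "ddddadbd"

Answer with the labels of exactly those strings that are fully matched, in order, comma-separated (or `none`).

i. "dbdbdbdad" → no match
ii. "ddcdbddd" → match
iii. "bdcbcdcd" → no match
iv. "bddaadad" → no match
v. "ddadcacd" → no match
vi → no match
vii. "ddcacacabcc" → no match
viii. "ddddadbd" → match

ii, viii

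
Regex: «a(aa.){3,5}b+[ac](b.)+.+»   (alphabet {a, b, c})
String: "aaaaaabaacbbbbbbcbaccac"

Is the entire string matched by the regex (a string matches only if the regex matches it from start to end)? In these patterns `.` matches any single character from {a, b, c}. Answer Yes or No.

Yes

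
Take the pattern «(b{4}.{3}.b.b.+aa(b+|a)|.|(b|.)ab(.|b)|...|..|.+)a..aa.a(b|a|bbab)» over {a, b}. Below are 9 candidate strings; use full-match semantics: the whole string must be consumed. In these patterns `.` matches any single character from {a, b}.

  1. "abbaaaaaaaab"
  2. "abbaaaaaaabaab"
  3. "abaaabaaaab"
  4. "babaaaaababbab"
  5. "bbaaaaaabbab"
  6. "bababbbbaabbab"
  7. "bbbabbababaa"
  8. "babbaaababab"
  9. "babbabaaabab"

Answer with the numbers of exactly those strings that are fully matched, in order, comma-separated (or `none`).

1. "abbaaaaaaaab" → match
2 → no match
3. "abaaabaaaab" → match
4 → match
5. "bbaaaaaabbab" → no match
6 → no match
7. "bbbabbababaa" → no match
8. "babbaaababab" → no match
9. "babbabaaabab" → match

1, 3, 4, 9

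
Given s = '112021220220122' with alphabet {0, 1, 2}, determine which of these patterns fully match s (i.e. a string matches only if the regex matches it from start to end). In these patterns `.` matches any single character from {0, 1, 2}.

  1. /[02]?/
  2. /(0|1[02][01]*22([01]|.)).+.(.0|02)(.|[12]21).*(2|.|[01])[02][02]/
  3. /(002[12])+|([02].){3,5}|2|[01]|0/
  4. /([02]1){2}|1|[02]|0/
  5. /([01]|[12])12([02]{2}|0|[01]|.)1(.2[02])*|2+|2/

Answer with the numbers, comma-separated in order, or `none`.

5

1 → no match
2 → no match
3 → no match
4 → no match
5 → match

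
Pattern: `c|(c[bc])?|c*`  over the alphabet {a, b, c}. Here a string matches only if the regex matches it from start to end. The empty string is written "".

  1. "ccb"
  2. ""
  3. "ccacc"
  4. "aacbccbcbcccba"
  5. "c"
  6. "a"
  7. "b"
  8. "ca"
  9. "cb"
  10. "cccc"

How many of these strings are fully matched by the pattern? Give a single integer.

4

1. "ccb" → no match
2. "" → match
3. "ccacc" → no match
4 → no match
5. "c" → match
6. "a" → no match
7. "b" → no match
8. "ca" → no match
9. "cb" → match
10. "cccc" → match
Total matched: 4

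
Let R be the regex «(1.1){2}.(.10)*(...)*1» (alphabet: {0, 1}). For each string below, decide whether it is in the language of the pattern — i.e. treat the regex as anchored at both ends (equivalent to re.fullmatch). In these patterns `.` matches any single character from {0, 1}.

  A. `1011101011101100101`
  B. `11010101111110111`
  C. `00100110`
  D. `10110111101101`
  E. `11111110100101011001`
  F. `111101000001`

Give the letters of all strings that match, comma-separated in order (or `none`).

D, E

A → no match
B → no match
C. `00100110` → no match — must start with `1`
D → match
E → match
F. `111101000001` → no match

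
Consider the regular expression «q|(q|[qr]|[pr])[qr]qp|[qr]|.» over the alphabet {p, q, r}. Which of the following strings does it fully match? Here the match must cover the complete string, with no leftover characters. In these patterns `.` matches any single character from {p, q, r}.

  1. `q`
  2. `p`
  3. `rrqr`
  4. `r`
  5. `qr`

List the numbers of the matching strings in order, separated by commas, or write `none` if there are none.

1, 2, 4

1 → match
2 → match
3 → no match
4 → match
5 → no match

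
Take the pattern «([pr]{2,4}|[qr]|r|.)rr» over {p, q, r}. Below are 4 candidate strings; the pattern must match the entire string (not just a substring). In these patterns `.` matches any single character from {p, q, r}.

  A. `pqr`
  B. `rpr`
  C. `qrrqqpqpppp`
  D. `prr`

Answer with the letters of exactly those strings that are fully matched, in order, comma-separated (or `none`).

D

A → no match — must end with `rr`
B → no match — must end with `rr`
C → no match — must end with `rr`
D → match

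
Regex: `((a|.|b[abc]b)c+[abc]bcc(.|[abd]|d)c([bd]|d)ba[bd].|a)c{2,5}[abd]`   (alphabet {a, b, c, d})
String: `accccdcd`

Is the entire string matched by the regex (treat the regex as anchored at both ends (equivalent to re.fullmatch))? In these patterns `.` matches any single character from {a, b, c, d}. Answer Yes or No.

No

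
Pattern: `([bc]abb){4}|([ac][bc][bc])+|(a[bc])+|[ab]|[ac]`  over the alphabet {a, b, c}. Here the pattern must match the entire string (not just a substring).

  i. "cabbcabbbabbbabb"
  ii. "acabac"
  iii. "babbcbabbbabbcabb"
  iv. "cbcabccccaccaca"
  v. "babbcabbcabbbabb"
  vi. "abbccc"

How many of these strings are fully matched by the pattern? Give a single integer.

4

i → match
ii → match
iii → no match
iv → no match
v → match
vi → match
Total matched: 4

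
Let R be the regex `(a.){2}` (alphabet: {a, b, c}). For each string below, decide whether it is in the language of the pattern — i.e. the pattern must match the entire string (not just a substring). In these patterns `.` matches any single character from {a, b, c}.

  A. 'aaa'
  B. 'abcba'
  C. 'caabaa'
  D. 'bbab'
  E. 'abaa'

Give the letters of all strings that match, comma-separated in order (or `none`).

E

A. 'aaa' → no match
B. 'abcba' → no match
C. 'caabaa' → no match — must start with 'a'
D. 'bbab' → no match — must start with 'a'
E. 'abaa' → match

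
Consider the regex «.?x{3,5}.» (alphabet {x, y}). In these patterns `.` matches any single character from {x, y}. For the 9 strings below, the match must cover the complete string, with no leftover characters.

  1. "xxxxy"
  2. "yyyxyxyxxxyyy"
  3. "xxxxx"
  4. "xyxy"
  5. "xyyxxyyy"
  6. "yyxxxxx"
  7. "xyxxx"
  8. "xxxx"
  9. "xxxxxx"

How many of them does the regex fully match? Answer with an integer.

4

1 → match
2 → no match
3 → match
4 → no match
5 → no match
6 → no match
7 → no match
8 → match
9 → match
Total matched: 4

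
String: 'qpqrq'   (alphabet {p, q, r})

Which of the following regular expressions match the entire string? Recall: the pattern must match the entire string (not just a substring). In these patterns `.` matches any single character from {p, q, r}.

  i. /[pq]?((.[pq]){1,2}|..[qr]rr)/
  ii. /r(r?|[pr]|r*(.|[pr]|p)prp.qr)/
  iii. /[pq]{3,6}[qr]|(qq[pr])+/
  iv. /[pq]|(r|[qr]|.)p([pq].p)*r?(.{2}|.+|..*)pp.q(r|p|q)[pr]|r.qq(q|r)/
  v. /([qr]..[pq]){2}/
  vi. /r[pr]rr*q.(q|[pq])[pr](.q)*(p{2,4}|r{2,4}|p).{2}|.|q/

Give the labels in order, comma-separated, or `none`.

i → match
ii → no match — must start with 'r'
iii → no match
iv → no match
v → no match
vi → no match

i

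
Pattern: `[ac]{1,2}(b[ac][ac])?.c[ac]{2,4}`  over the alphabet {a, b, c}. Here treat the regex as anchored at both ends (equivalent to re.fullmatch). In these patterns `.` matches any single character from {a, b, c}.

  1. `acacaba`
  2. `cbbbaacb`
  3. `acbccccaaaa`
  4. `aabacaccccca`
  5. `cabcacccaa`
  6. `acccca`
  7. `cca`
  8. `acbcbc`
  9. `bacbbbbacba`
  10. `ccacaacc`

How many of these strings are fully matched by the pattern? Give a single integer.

1. `acacaba` → no match
2. `cbbbaacb` → no match
3. `acbccccaaaa` → match
4. `aabacaccccca` → no match
5. `cabcacccaa` → match
6. `acccca` → match
7. `cca` → no match
8. `acbcbc` → no match
9. `bacbbbbacba` → no match
10. `ccacaacc` → match
Total matched: 4

4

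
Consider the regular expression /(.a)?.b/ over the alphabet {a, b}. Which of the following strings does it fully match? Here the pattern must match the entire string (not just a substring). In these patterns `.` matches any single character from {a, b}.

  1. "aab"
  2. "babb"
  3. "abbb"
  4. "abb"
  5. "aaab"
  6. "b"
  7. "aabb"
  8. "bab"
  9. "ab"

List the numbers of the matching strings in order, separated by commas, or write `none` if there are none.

1. "aab" → no match
2. "babb" → match
3. "abbb" → no match
4. "abb" → no match
5. "aaab" → match
6. "b" → no match
7. "aabb" → match
8. "bab" → no match
9. "ab" → match

2, 5, 7, 9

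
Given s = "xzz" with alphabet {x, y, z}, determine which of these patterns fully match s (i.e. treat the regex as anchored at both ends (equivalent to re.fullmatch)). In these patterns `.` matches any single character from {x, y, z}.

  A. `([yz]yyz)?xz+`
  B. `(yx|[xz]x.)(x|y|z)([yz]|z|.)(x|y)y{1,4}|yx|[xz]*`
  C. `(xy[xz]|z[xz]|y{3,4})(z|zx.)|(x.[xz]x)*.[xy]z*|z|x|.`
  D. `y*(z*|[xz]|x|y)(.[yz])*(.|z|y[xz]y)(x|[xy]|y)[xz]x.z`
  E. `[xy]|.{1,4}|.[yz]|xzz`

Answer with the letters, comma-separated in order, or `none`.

A → match
B → match
C → no match
D → no match
E → match

A, B, E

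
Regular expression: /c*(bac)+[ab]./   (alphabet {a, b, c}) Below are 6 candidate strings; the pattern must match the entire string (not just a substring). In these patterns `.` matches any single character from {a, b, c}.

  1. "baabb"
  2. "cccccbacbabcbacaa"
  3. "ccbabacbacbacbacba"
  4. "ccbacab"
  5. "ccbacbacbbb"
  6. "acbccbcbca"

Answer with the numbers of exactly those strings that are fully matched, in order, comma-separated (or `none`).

4

1 → no match
2 → no match
3 → no match
4 → match
5 → no match
6 → no match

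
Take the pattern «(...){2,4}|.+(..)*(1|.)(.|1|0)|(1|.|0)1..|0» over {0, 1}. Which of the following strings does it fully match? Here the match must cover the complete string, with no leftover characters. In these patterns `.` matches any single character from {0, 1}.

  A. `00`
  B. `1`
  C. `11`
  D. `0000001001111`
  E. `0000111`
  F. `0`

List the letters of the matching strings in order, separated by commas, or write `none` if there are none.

A. `00` → no match
B. `1` → no match
C. `11` → no match
D → match
E. `0000111` → match
F. `0` → match

D, E, F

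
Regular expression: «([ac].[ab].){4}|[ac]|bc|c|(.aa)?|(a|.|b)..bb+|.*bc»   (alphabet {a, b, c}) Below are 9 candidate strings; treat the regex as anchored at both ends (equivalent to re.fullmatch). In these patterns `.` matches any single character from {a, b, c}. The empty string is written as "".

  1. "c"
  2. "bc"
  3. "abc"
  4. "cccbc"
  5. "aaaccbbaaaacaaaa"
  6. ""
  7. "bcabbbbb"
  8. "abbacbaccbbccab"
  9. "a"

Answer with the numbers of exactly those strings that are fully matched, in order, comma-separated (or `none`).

1, 2, 3, 4, 5, 6, 7, 9

1 → match
2 → match
3 → match
4 → match
5 → match
6 → match
7 → match
8 → no match
9 → match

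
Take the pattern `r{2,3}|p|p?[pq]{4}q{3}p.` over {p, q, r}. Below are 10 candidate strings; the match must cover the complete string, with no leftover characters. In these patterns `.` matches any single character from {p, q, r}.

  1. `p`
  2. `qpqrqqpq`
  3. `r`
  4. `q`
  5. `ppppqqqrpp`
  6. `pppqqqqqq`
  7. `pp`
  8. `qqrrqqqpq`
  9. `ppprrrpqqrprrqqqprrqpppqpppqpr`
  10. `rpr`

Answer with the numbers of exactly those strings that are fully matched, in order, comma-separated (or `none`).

1 → match
2 → no match
3 → no match
4 → no match
5 → no match
6 → no match
7 → no match
8 → no match
9 → no match
10 → no match

1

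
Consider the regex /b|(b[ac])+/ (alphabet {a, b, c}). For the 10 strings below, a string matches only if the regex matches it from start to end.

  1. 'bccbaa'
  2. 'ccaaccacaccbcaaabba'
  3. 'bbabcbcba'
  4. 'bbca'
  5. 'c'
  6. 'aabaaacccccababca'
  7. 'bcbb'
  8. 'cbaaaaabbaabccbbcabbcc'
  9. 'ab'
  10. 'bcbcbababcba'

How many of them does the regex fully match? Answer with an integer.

1

1 → no match
2 → no match — must start with 'b'
3 → no match
4 → no match
5 → no match — must start with 'b'
6 → no match — must start with 'b'
7 → no match
8 → no match — must start with 'b'
9 → no match — must start with 'b'
10 → match
Total matched: 1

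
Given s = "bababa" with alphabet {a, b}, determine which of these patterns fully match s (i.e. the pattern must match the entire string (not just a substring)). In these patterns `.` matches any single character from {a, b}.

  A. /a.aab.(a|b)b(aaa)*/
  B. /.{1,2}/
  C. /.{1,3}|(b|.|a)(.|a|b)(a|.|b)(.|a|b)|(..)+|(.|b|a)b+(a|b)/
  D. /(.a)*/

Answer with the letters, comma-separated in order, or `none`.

C, D

A → no match — must start with "a"
B → no match
C → match
D → match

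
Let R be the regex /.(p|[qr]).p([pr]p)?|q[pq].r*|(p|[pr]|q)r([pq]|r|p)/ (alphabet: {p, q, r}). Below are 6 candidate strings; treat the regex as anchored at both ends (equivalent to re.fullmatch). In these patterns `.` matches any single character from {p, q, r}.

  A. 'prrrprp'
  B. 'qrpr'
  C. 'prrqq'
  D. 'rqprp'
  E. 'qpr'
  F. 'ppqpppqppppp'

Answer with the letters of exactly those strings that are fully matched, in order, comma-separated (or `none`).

A. 'prrrprp' → no match
B. 'qrpr' → no match
C. 'prrqq' → no match
D. 'rqprp' → no match
E. 'qpr' → match
F. 'ppqpppqppppp' → no match

E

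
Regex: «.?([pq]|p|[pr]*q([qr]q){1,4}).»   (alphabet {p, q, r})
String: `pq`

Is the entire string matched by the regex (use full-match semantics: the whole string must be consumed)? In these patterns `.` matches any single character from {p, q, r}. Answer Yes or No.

Yes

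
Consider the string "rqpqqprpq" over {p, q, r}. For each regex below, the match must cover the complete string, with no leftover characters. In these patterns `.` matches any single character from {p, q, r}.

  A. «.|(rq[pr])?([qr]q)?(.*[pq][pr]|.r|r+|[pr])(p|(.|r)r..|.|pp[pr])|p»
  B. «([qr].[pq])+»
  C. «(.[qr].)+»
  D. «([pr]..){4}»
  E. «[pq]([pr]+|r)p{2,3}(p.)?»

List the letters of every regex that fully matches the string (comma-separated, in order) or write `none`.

A → no match
B → match
C → no match
D → no match
E → no match

B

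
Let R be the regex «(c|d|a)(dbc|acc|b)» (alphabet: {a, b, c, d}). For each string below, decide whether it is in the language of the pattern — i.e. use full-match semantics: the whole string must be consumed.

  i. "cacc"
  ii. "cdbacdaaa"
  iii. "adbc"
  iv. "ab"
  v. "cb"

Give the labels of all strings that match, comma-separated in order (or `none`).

i, iii, iv, v

i → match
ii → no match
iii → match
iv → match
v → match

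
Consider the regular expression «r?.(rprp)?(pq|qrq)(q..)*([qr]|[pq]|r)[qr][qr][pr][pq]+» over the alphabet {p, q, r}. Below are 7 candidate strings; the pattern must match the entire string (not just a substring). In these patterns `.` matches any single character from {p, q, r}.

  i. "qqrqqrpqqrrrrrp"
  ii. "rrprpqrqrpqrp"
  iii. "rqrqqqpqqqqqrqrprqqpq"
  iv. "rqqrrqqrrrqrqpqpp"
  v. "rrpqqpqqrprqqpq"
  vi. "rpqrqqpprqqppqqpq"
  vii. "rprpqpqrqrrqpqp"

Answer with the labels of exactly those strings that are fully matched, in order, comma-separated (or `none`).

i → match
ii → no match
iii → match
iv → no match
v → match
vi → match
vii → no match

i, iii, v, vi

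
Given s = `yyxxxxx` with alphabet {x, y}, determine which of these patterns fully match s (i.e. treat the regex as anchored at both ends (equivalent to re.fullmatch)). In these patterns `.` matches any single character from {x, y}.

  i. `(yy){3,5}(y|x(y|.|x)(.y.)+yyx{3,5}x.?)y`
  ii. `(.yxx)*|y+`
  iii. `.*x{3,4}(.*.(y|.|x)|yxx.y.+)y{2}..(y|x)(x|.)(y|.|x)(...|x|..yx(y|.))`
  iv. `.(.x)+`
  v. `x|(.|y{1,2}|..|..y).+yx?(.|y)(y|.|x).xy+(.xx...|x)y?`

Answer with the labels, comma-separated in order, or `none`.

iv

i → no match — must end with `y`
ii → no match
iii → no match
iv → match
v → no match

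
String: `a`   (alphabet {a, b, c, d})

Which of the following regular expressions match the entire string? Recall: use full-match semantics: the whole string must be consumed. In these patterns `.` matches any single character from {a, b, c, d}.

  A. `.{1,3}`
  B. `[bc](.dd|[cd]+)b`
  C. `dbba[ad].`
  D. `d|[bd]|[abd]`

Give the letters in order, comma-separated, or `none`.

A → match
B → no match — must end with `b`
C → no match — must start with `dbba`
D → match

A, D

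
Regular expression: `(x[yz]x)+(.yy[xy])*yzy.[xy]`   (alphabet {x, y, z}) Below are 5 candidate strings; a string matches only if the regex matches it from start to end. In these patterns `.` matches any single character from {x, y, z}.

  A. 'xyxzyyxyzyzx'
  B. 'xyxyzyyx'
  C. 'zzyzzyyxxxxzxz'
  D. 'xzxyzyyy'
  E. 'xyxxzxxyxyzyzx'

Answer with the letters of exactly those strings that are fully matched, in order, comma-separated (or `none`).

A, B, D, E

A. 'xyxzyyxyzyzx' → match
B. 'xyxyzyyx' → match
C → no match — must start with 'x'
D. 'xzxyzyyy' → match
E → match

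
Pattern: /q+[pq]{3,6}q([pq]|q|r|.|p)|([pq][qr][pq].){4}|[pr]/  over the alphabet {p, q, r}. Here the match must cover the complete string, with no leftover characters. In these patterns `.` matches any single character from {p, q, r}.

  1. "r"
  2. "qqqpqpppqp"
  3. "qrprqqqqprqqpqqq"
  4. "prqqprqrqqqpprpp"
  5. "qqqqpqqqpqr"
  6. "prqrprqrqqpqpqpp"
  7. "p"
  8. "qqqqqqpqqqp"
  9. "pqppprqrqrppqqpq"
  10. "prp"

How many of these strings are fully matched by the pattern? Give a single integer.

9

1. "r" → match
2. "qqqpqpppqp" → match
3 → match
4 → match
5. "qqqqpqqqpqr" → match
6 → match
7. "p" → match
8. "qqqqqqpqqqp" → match
9 → match
10. "prp" → no match
Total matched: 9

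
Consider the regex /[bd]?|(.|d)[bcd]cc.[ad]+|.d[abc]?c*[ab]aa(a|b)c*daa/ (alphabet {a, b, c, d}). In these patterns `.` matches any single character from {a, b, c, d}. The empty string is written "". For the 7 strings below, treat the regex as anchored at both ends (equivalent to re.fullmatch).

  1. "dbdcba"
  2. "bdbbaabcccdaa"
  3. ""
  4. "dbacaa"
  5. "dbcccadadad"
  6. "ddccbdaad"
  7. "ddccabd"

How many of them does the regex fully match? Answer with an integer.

4

1. "dbdcba" → no match
2 → match
3. "" → match
4. "dbacaa" → no match
5. "dbcccadadad" → match
6. "ddccbdaad" → match
7. "ddccabd" → no match
Total matched: 4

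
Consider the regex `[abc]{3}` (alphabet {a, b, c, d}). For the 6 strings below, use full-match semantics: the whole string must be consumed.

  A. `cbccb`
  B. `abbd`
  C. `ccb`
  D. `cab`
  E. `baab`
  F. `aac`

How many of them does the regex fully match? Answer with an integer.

A → no match
B → no match
C → match
D → match
E → no match
F → match
Total matched: 3

3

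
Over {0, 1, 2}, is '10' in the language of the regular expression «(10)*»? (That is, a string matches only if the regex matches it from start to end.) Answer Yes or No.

Yes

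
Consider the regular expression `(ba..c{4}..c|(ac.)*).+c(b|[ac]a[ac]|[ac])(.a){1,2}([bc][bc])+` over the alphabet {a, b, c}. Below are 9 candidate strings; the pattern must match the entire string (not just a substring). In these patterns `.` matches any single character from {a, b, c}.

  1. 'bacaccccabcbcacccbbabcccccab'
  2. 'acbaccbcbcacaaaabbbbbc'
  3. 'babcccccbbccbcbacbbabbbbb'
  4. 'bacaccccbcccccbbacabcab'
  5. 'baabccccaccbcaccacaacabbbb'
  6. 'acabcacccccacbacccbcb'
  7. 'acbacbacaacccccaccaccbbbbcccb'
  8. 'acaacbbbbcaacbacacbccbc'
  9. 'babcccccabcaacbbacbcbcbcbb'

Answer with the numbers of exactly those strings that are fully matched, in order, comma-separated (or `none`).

5, 6, 7, 8

1 → no match
2 → no match
3 → no match
4 → no match
5 → match
6 → match
7 → match
8 → match
9 → no match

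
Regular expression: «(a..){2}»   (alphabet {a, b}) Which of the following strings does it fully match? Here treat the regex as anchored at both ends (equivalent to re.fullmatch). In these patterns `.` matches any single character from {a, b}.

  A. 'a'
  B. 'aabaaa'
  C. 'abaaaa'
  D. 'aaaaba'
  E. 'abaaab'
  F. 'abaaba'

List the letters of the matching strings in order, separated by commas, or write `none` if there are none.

A. 'a' → no match
B. 'aabaaa' → match
C. 'abaaaa' → match
D. 'aaaaba' → match
E. 'abaaab' → match
F. 'abaaba' → match

B, C, D, E, F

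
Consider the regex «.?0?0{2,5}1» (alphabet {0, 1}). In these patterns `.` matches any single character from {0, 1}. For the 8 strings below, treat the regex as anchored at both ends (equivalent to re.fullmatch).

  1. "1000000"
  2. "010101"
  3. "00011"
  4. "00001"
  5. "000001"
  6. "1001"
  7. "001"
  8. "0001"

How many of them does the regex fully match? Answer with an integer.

1. "1000000" → no match — must end with "01"
2. "010101" → no match
3. "00011" → no match — must end with "01"
4. "00001" → match
5. "000001" → match
6. "1001" → match
7. "001" → match
8. "0001" → match
Total matched: 5

5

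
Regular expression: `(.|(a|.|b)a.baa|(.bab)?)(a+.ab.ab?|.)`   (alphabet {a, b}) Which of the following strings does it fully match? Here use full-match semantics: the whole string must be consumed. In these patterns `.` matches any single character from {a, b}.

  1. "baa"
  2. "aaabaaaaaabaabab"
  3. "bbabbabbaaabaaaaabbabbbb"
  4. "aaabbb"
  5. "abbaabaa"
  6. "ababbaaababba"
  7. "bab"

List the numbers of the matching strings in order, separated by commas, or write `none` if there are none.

1 → no match
2 → no match
3 → no match
4 → no match
5 → no match
6 → no match
7 → no match

none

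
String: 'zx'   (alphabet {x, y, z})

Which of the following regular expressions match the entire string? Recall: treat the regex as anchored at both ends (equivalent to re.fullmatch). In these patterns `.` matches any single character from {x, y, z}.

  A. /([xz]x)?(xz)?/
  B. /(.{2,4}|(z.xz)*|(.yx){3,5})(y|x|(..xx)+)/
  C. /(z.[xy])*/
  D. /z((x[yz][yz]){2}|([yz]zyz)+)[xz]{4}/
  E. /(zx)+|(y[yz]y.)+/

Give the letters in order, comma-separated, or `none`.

A, E

A → match
B → no match
C → no match
D → no match
E → match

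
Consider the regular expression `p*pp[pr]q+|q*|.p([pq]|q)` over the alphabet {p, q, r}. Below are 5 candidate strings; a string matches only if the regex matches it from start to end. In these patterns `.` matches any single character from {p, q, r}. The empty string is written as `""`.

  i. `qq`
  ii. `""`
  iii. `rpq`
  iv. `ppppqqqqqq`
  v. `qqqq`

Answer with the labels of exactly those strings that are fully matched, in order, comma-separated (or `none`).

i, ii, iii, iv, v

i → match
ii → match
iii → match
iv → match
v → match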